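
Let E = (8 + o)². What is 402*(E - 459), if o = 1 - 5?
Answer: -178086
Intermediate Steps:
o = -4
E = 16 (E = (8 - 4)² = 4² = 16)
402*(E - 459) = 402*(16 - 459) = 402*(-443) = -178086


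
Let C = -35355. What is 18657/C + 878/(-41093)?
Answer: -265904597/484281005 ≈ -0.54907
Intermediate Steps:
18657/C + 878/(-41093) = 18657/(-35355) + 878/(-41093) = 18657*(-1/35355) + 878*(-1/41093) = -6219/11785 - 878/41093 = -265904597/484281005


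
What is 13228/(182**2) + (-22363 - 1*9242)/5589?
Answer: -81079394/15427503 ≈ -5.2555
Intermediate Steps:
13228/(182**2) + (-22363 - 1*9242)/5589 = 13228/33124 + (-22363 - 9242)*(1/5589) = 13228*(1/33124) - 31605*1/5589 = 3307/8281 - 10535/1863 = -81079394/15427503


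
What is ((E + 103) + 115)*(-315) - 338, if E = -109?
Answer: -34673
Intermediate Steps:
((E + 103) + 115)*(-315) - 338 = ((-109 + 103) + 115)*(-315) - 338 = (-6 + 115)*(-315) - 338 = 109*(-315) - 338 = -34335 - 338 = -34673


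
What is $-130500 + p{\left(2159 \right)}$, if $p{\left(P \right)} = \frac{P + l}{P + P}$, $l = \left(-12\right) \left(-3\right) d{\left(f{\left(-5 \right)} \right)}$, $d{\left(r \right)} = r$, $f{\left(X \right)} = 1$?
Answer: $- \frac{563496805}{4318} \approx -1.305 \cdot 10^{5}$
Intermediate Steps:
$l = 36$ ($l = \left(-12\right) \left(-3\right) 1 = 36 \cdot 1 = 36$)
$p{\left(P \right)} = \frac{36 + P}{2 P}$ ($p{\left(P \right)} = \frac{P + 36}{P + P} = \frac{36 + P}{2 P}$)
$-130500 + p{\left(2159 \right)} = -130500 + \frac{36 + 2159}{2 \cdot 2159} = -130500 + \frac{1}{2} \cdot \frac{1}{2159} \cdot 2195 = -130500 + \frac{2195}{4318} = - \frac{563496805}{4318}$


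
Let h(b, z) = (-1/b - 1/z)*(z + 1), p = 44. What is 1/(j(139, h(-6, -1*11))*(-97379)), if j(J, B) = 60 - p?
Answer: -1/1558064 ≈ -6.4182e-7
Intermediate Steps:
h(b, z) = (1 + z)*(-1/b - 1/z) (h(b, z) = (-1/b - 1/z)*(1 + z) = (1 + z)*(-1/b - 1/z))
j(J, B) = 16 (j(J, B) = 60 - 1*44 = 60 - 44 = 16)
1/(j(139, h(-6, -1*11))*(-97379)) = 1/(16*(-97379)) = (1/16)*(-1/97379) = -1/1558064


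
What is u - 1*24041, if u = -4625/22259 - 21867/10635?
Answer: -1897209595831/78908155 ≈ -24043.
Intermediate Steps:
u = -178641476/78908155 (u = -4625*1/22259 - 21867*1/10635 = -4625/22259 - 7289/3545 = -178641476/78908155 ≈ -2.2639)
u - 1*24041 = -178641476/78908155 - 1*24041 = -178641476/78908155 - 24041 = -1897209595831/78908155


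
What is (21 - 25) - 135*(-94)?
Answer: 12686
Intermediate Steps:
(21 - 25) - 135*(-94) = -4 + 12690 = 12686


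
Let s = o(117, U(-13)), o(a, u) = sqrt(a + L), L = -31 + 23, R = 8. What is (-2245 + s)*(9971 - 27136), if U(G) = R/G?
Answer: 38535425 - 17165*sqrt(109) ≈ 3.8356e+7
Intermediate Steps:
L = -8
U(G) = 8/G
o(a, u) = sqrt(-8 + a) (o(a, u) = sqrt(a - 8) = sqrt(-8 + a))
s = sqrt(109) (s = sqrt(-8 + 117) = sqrt(109) ≈ 10.440)
(-2245 + s)*(9971 - 27136) = (-2245 + sqrt(109))*(9971 - 27136) = (-2245 + sqrt(109))*(-17165) = 38535425 - 17165*sqrt(109)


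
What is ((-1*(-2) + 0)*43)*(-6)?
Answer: -516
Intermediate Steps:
((-1*(-2) + 0)*43)*(-6) = ((2 + 0)*43)*(-6) = (2*43)*(-6) = 86*(-6) = -516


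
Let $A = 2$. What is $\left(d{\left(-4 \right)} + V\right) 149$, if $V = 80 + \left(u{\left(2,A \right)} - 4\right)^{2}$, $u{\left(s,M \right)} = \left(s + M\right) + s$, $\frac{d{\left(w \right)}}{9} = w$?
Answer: $7152$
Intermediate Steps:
$d{\left(w \right)} = 9 w$
$u{\left(s,M \right)} = M + 2 s$ ($u{\left(s,M \right)} = \left(M + s\right) + s = M + 2 s$)
$V = 84$ ($V = 80 + \left(\left(2 + 2 \cdot 2\right) - 4\right)^{2} = 80 + \left(\left(2 + 4\right) - 4\right)^{2} = 80 + \left(6 - 4\right)^{2} = 80 + 2^{2} = 80 + 4 = 84$)
$\left(d{\left(-4 \right)} + V\right) 149 = \left(9 \left(-4\right) + 84\right) 149 = \left(-36 + 84\right) 149 = 48 \cdot 149 = 7152$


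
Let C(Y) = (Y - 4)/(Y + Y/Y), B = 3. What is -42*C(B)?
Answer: 21/2 ≈ 10.500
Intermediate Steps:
C(Y) = (-4 + Y)/(1 + Y) (C(Y) = (-4 + Y)/(Y + 1) = (-4 + Y)/(1 + Y))
-42*C(B) = -42*(-4 + 3)/(1 + 3) = -42*(-1)/4 = -21*(-1)/2 = -42*(-¼) = 21/2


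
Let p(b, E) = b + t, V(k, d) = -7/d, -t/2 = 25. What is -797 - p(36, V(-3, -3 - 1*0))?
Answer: -783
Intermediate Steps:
t = -50 (t = -2*25 = -50)
p(b, E) = -50 + b (p(b, E) = b - 50 = -50 + b)
-797 - p(36, V(-3, -3 - 1*0)) = -797 - (-50 + 36) = -797 - 1*(-14) = -797 + 14 = -783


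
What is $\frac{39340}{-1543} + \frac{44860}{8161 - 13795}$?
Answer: $- \frac{145430270}{4346631} \approx -33.458$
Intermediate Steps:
$\frac{39340}{-1543} + \frac{44860}{8161 - 13795} = 39340 \left(- \frac{1}{1543}\right) + \frac{44860}{-5634} = - \frac{39340}{1543} + 44860 \left(- \frac{1}{5634}\right) = - \frac{39340}{1543} - \frac{22430}{2817} = - \frac{145430270}{4346631}$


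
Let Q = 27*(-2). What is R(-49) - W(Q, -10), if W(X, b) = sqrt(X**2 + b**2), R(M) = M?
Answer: -49 - 2*sqrt(754) ≈ -103.92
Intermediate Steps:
Q = -54
R(-49) - W(Q, -10) = -49 - sqrt((-54)**2 + (-10)**2) = -49 - sqrt(2916 + 100) = -49 - sqrt(3016) = -49 - 2*sqrt(754)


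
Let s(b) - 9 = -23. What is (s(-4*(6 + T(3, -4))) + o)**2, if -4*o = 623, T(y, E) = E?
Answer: 461041/16 ≈ 28815.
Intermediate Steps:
o = -623/4 (o = -1/4*623 = -623/4 ≈ -155.75)
s(b) = -14 (s(b) = 9 - 23 = -14)
(s(-4*(6 + T(3, -4))) + o)**2 = (-14 - 623/4)**2 = (-679/4)**2 = 461041/16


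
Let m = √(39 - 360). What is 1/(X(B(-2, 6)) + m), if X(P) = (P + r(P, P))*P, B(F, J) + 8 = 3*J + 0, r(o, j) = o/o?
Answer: 110/12421 - I*√321/12421 ≈ 0.008856 - 0.0014424*I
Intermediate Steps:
r(o, j) = 1
B(F, J) = -8 + 3*J (B(F, J) = -8 + (3*J + 0) = -8 + 3*J)
X(P) = P*(1 + P) (X(P) = (P + 1)*P = (1 + P)*P = P*(1 + P))
m = I*√321 (m = √(-321) = I*√321 ≈ 17.916*I)
1/(X(B(-2, 6)) + m) = 1/((-8 + 3*6)*(1 + (-8 + 3*6)) + I*√321) = 1/((-8 + 18)*(1 + (-8 + 18)) + I*√321) = 1/(10*(1 + 10) + I*√321) = 1/(10*11 + I*√321) = 1/(110 + I*√321)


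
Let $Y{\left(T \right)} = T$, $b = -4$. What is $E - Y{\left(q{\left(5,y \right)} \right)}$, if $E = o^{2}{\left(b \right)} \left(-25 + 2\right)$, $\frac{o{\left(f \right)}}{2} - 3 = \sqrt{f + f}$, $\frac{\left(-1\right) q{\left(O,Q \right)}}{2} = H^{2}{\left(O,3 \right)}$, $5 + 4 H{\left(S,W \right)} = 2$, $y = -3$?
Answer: $- \frac{727}{8} - 1104 i \sqrt{2} \approx -90.875 - 1561.3 i$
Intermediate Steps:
$H{\left(S,W \right)} = - \frac{3}{4}$ ($H{\left(S,W \right)} = - \frac{5}{4} + \frac{1}{4} \cdot 2 = - \frac{5}{4} + \frac{1}{2} = - \frac{3}{4}$)
$q{\left(O,Q \right)} = - \frac{9}{8}$ ($q{\left(O,Q \right)} = - 2 \left(- \frac{3}{4}\right)^{2} = \left(-2\right) \frac{9}{16} = - \frac{9}{8}$)
$o{\left(f \right)} = 6 + 2 \sqrt{2} \sqrt{f}$ ($o{\left(f \right)} = 6 + 2 \sqrt{f + f} = 6 + 2 \sqrt{2 f} = 6 + 2 \sqrt{2} \sqrt{f}$)
$E = - 23 \left(6 + 4 i \sqrt{2}\right)^{2}$ ($E = \left(6 + 2 \sqrt{2} \sqrt{-4}\right)^{2} \left(-25 + 2\right) = \left(6 + 2 \sqrt{2} \cdot 2 i\right)^{2} \left(-23\right) = \left(6 + 4 i \sqrt{2}\right)^{2} \left(-23\right) = - 23 \left(6 + 4 i \sqrt{2}\right)^{2} \approx -92.0 - 1561.3 i$)
$E - Y{\left(q{\left(5,y \right)} \right)} = \left(-92 - 1104 i \sqrt{2}\right) - - \frac{9}{8} = \left(-92 - 1104 i \sqrt{2}\right) + \frac{9}{8} = - \frac{727}{8} - 1104 i \sqrt{2}$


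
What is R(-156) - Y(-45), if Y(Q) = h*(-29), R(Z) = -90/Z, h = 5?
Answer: 3785/26 ≈ 145.58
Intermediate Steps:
Y(Q) = -145 (Y(Q) = 5*(-29) = -145)
R(-156) - Y(-45) = -90/(-156) - 1*(-145) = -90*(-1/156) + 145 = 15/26 + 145 = 3785/26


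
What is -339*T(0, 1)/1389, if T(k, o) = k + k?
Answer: 0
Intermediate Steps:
T(k, o) = 2*k
-339*T(0, 1)/1389 = -678*0/1389 = -339*0*(1/1389) = 0*(1/1389) = 0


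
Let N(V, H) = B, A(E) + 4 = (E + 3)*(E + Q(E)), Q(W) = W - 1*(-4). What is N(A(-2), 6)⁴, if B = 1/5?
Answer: 1/625 ≈ 0.0016000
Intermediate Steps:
Q(W) = 4 + W (Q(W) = W + 4 = 4 + W)
A(E) = -4 + (3 + E)*(4 + 2*E) (A(E) = -4 + (E + 3)*(E + (4 + E)) = -4 + (3 + E)*(4 + 2*E))
B = ⅕ ≈ 0.20000
N(V, H) = ⅕
N(A(-2), 6)⁴ = (⅕)⁴ = 1/625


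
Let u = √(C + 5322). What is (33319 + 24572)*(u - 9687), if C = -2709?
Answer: -560790117 + 57891*√2613 ≈ -5.5783e+8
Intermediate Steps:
u = √2613 (u = √(-2709 + 5322) = √2613 ≈ 51.117)
(33319 + 24572)*(u - 9687) = (33319 + 24572)*(√2613 - 9687) = 57891*(-9687 + √2613) = -560790117 + 57891*√2613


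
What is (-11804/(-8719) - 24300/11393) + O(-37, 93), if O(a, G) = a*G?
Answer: -341891074775/99335567 ≈ -3441.8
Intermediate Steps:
O(a, G) = G*a
(-11804/(-8719) - 24300/11393) + O(-37, 93) = (-11804/(-8719) - 24300/11393) + 93*(-37) = (-11804*(-1/8719) - 24300*1/11393) - 3441 = (11804/8719 - 24300/11393) - 3441 = -77388728/99335567 - 3441 = -341891074775/99335567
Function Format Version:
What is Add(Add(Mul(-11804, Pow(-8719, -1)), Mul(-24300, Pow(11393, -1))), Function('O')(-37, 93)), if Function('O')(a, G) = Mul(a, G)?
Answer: Rational(-341891074775, 99335567) ≈ -3441.8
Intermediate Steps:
Function('O')(a, G) = Mul(G, a)
Add(Add(Mul(-11804, Pow(-8719, -1)), Mul(-24300, Pow(11393, -1))), Function('O')(-37, 93)) = Add(Add(Mul(-11804, Pow(-8719, -1)), Mul(-24300, Pow(11393, -1))), Mul(93, -37)) = Add(Add(Mul(-11804, Rational(-1, 8719)), Mul(-24300, Rational(1, 11393))), -3441) = Add(Add(Rational(11804, 8719), Rational(-24300, 11393)), -3441) = Add(Rational(-77388728, 99335567), -3441) = Rational(-341891074775, 99335567)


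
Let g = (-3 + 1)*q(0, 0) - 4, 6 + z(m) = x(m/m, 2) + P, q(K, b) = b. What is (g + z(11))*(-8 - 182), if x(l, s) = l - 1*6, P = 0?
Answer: 2850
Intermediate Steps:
x(l, s) = -6 + l (x(l, s) = l - 6 = -6 + l)
z(m) = -11 (z(m) = -6 + ((-6 + m/m) + 0) = -6 + ((-6 + 1) + 0) = -6 + (-5 + 0) = -6 - 5 = -11)
g = -4 (g = (-3 + 1)*0 - 4 = -2*0 - 4 = 0 - 4 = -4)
(g + z(11))*(-8 - 182) = (-4 - 11)*(-8 - 182) = -15*(-190) = 2850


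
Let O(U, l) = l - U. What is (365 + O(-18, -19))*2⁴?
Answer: 5824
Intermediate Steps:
(365 + O(-18, -19))*2⁴ = (365 + (-19 - 1*(-18)))*2⁴ = (365 + (-19 + 18))*16 = (365 - 1)*16 = 364*16 = 5824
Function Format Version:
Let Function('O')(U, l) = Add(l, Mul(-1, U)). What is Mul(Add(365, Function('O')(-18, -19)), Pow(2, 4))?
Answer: 5824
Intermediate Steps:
Mul(Add(365, Function('O')(-18, -19)), Pow(2, 4)) = Mul(Add(365, Add(-19, Mul(-1, -18))), Pow(2, 4)) = Mul(Add(365, Add(-19, 18)), 16) = Mul(Add(365, -1), 16) = Mul(364, 16) = 5824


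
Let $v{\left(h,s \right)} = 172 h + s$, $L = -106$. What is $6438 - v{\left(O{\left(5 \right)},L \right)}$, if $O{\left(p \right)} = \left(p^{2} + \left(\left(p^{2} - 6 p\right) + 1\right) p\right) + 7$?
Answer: $4480$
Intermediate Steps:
$O{\left(p \right)} = 7 + p^{2} + p \left(1 + p^{2} - 6 p\right)$ ($O{\left(p \right)} = \left(p^{2} + \left(1 + p^{2} - 6 p\right) p\right) + 7 = \left(p^{2} + p \left(1 + p^{2} - 6 p\right)\right) + 7 = 7 + p^{2} + p \left(1 + p^{2} - 6 p\right)$)
$v{\left(h,s \right)} = s + 172 h$
$6438 - v{\left(O{\left(5 \right)},L \right)} = 6438 - \left(-106 + 172 \left(7 + 5 + 5^{3} - 5 \cdot 5^{2}\right)\right) = 6438 - \left(-106 + 172 \left(7 + 5 + 125 - 125\right)\right) = 6438 - \left(-106 + 172 \cdot 12\right) = 6438 - \left(-106 + 2064\right) = 6438 - 1958 = 4480$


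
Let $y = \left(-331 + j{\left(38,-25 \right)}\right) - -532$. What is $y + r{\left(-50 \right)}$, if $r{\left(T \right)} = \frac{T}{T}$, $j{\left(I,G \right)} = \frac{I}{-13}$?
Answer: $\frac{2588}{13} \approx 199.08$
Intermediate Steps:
$j{\left(I,G \right)} = - \frac{I}{13}$ ($j{\left(I,G \right)} = I \left(- \frac{1}{13}\right) = - \frac{I}{13}$)
$r{\left(T \right)} = 1$
$y = \frac{2575}{13}$ ($y = \left(-331 - \frac{38}{13}\right) - -532 = \left(-331 - \frac{38}{13}\right) + \left(-156 + 688\right) = - \frac{4341}{13} + 532 = \frac{2575}{13} \approx 198.08$)
$y + r{\left(-50 \right)} = \frac{2575}{13} + 1 = \frac{2588}{13}$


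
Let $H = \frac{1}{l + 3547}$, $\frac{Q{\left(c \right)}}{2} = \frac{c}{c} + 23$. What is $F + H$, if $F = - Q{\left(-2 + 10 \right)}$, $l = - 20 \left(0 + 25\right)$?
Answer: $- \frac{146255}{3047} \approx -48.0$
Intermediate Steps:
$l = -500$ ($l = \left(-20\right) 25 = -500$)
$Q{\left(c \right)} = 48$ ($Q{\left(c \right)} = 2 \left(\frac{c}{c} + 23\right) = 2 \left(1 + 23\right) = 2 \cdot 24 = 48$)
$H = \frac{1}{3047}$ ($H = \frac{1}{-500 + 3547} = \frac{1}{3047} \approx 0.00032819$)
$F = -48$ ($F = \left(-1\right) 48 = -48$)
$F + H = -48 + \frac{1}{3047} = - \frac{146255}{3047}$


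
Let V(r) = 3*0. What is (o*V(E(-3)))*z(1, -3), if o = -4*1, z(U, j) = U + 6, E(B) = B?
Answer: 0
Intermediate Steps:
V(r) = 0
z(U, j) = 6 + U
o = -4
(o*V(E(-3)))*z(1, -3) = (-4*0)*(6 + 1) = 0*7 = 0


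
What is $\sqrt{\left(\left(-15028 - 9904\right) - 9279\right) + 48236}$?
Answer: $5 \sqrt{561} \approx 118.43$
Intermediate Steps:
$\sqrt{\left(\left(-15028 - 9904\right) - 9279\right) + 48236} = \sqrt{\left(-24932 - 9279\right) + 48236} = \sqrt{-34211 + 48236} = \sqrt{14025} = 5 \sqrt{561}$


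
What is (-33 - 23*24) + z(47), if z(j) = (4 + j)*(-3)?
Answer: -738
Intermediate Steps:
z(j) = -12 - 3*j
(-33 - 23*24) + z(47) = (-33 - 23*24) + (-12 - 3*47) = (-33 - 552) + (-12 - 141) = -585 - 153 = -738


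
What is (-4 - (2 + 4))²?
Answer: 100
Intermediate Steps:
(-4 - (2 + 4))² = (-4 - 1*6)² = (-4 - 6)² = (-10)² = 100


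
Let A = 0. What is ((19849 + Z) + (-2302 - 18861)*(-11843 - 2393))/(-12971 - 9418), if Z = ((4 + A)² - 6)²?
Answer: -100432139/7463 ≈ -13457.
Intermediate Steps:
Z = 100 (Z = ((4 + 0)² - 6)² = (4² - 6)² = (16 - 6)² = 10² = 100)
((19849 + Z) + (-2302 - 18861)*(-11843 - 2393))/(-12971 - 9418) = ((19849 + 100) + (-2302 - 18861)*(-11843 - 2393))/(-12971 - 9418) = (19949 - 21163*(-14236))/(-22389) = (19949 + 301276468)*(-1/22389) = 301296417*(-1/22389) = -100432139/7463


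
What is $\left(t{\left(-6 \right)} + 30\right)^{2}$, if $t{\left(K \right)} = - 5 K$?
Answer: $3600$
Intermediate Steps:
$\left(t{\left(-6 \right)} + 30\right)^{2} = \left(\left(-5\right) \left(-6\right) + 30\right)^{2} = \left(30 + 30\right)^{2} = 60^{2} = 3600$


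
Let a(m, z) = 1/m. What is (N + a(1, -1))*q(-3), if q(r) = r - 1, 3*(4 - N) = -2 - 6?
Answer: -92/3 ≈ -30.667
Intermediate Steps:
N = 20/3 (N = 4 - (-2 - 6)/3 = 4 - ⅓*(-8) = 4 + 8/3 = 20/3 ≈ 6.6667)
q(r) = -1 + r
(N + a(1, -1))*q(-3) = (20/3 + 1/1)*(-1 - 3) = (20/3 + 1)*(-4) = (23/3)*(-4) = -92/3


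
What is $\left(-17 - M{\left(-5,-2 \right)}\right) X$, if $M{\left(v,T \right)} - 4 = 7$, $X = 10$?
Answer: $-280$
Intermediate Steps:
$M{\left(v,T \right)} = 11$ ($M{\left(v,T \right)} = 4 + 7 = 11$)
$\left(-17 - M{\left(-5,-2 \right)}\right) X = \left(-17 - 11\right) 10 = \left(-28\right) 10 = -280$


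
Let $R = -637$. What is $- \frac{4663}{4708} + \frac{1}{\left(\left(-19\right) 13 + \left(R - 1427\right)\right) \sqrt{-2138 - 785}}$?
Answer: $- \frac{4663}{4708} + \frac{i \sqrt{2923}}{6755053} \approx -0.99044 + 8.0036 \cdot 10^{-6} i$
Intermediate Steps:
$- \frac{4663}{4708} + \frac{1}{\left(\left(-19\right) 13 + \left(R - 1427\right)\right) \sqrt{-2138 - 785}} = - \frac{4663}{4708} + \frac{1}{\left(\left(-19\right) 13 - 2064\right) \sqrt{-2138 - 785}} = \left(-4663\right) \frac{1}{4708} + \frac{1}{\left(-247 - 2064\right) \sqrt{-2923}} = - \frac{4663}{4708} + \frac{1}{\left(-2311\right) i \sqrt{2923}} = - \frac{4663}{4708} - \frac{\left(- \frac{1}{2923}\right) i \sqrt{2923}}{2311} = - \frac{4663}{4708} + \frac{i \sqrt{2923}}{6755053}$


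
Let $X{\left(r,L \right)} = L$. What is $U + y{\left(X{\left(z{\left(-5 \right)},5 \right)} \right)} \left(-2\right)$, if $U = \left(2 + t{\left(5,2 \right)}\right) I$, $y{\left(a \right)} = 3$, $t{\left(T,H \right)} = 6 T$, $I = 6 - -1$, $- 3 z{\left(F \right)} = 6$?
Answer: $218$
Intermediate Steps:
$z{\left(F \right)} = -2$ ($z{\left(F \right)} = \left(- \frac{1}{3}\right) 6 = -2$)
$I = 7$ ($I = 6 + 1 = 7$)
$U = 224$ ($U = \left(2 + 6 \cdot 5\right) 7 = \left(2 + 30\right) 7 = 32 \cdot 7 = 224$)
$U + y{\left(X{\left(z{\left(-5 \right)},5 \right)} \right)} \left(-2\right) = 224 + 3 \left(-2\right) = 224 - 6 = 218$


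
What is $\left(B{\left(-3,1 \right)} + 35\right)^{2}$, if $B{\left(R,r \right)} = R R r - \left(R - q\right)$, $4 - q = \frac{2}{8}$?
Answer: $\frac{41209}{16} \approx 2575.6$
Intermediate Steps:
$q = \frac{15}{4}$ ($q = 4 - \frac{2}{8} = 4 - 2 \cdot \frac{1}{8} = 4 - \frac{1}{4} = \frac{15}{4} \approx 3.75$)
$B{\left(R,r \right)} = \frac{15}{4} - R + r R^{2}$ ($B{\left(R,r \right)} = R R r - \left(- \frac{15}{4} + R\right) = R^{2} r - \left(- \frac{15}{4} + R\right) = r R^{2} - \left(- \frac{15}{4} + R\right) = \frac{15}{4} - R + r R^{2}$)
$\left(B{\left(-3,1 \right)} + 35\right)^{2} = \left(\left(\frac{15}{4} - -3 + 1 \left(-3\right)^{2}\right) + 35\right)^{2} = \left(\left(\frac{15}{4} + 3 + 1 \cdot 9\right) + 35\right)^{2} = \left(\left(\frac{15}{4} + 3 + 9\right) + 35\right)^{2} = \left(\frac{63}{4} + 35\right)^{2} = \left(\frac{203}{4}\right)^{2} = \frac{41209}{16}$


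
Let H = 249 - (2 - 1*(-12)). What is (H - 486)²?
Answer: 63001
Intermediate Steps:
H = 235 (H = 249 - (2 + 12) = 249 - 1*14 = 249 - 14 = 235)
(H - 486)² = (235 - 486)² = (-251)² = 63001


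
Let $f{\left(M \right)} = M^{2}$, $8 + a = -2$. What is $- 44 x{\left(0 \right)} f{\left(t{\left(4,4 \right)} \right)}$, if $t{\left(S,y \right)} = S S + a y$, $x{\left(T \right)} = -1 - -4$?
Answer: $-76032$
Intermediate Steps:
$x{\left(T \right)} = 3$ ($x{\left(T \right)} = -1 + 4 = 3$)
$a = -10$ ($a = -8 - 2 = -10$)
$t{\left(S,y \right)} = S^{2} - 10 y$ ($t{\left(S,y \right)} = S S - 10 y = S^{2} - 10 y$)
$- 44 x{\left(0 \right)} f{\left(t{\left(4,4 \right)} \right)} = \left(-44\right) 3 \left(4^{2} - 40\right)^{2} = - 132 \left(16 - 40\right)^{2} = - 132 \left(-24\right)^{2} = \left(-132\right) 576 = -76032$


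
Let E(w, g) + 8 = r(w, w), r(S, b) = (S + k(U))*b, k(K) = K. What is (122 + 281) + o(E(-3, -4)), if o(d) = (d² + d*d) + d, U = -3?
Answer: 613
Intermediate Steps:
r(S, b) = b*(-3 + S) (r(S, b) = (S - 3)*b = (-3 + S)*b = b*(-3 + S))
E(w, g) = -8 + w*(-3 + w)
o(d) = d + 2*d² (o(d) = (d² + d²) + d = 2*d² + d = d + 2*d²)
(122 + 281) + o(E(-3, -4)) = (122 + 281) + (-8 - 3*(-3 - 3))*(1 + 2*(-8 - 3*(-3 - 3))) = 403 + (-8 - 3*(-6))*(1 + 2*(-8 - 3*(-6))) = 403 + (-8 + 18)*(1 + 2*(-8 + 18)) = 403 + 10*(1 + 2*10) = 403 + 10*(1 + 20) = 403 + 10*21 = 403 + 210 = 613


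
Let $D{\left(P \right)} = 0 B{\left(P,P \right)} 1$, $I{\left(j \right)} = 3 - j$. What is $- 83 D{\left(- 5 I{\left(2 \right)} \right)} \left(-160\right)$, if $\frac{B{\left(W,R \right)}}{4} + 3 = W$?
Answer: $0$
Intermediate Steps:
$B{\left(W,R \right)} = -12 + 4 W$
$D{\left(P \right)} = 0$ ($D{\left(P \right)} = 0 \left(-12 + 4 P\right) 1 = 0 \cdot 1 = 0$)
$- 83 D{\left(- 5 I{\left(2 \right)} \right)} \left(-160\right) = \left(-83\right) 0 \left(-160\right) = 0 \left(-160\right) = 0$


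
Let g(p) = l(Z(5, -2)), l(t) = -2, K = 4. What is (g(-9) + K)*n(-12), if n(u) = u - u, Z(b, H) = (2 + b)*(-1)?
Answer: 0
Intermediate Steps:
Z(b, H) = -2 - b
n(u) = 0
g(p) = -2
(g(-9) + K)*n(-12) = (-2 + 4)*0 = 2*0 = 0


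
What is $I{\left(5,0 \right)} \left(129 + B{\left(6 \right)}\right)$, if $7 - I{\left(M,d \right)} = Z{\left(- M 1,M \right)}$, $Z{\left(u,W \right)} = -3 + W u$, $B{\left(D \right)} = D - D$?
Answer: $4515$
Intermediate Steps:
$B{\left(D \right)} = 0$
$I{\left(M,d \right)} = 10 + M^{2}$ ($I{\left(M,d \right)} = 7 - \left(-3 + M - M 1\right) = 7 - \left(-3 + M \left(- M\right)\right) = 7 - \left(-3 - M^{2}\right) = 7 + \left(3 + M^{2}\right) = 10 + M^{2}$)
$I{\left(5,0 \right)} \left(129 + B{\left(6 \right)}\right) = \left(10 + 5^{2}\right) \left(129 + 0\right) = \left(10 + 25\right) 129 = 35 \cdot 129 = 4515$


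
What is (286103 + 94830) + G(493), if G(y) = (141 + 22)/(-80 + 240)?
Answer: 60949443/160 ≈ 3.8093e+5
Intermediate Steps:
G(y) = 163/160
(286103 + 94830) + G(493) = (286103 + 94830) + 163/160 = 380933 + 163/160 = 60949443/160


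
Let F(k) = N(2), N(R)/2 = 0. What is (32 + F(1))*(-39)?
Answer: -1248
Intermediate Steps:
N(R) = 0 (N(R) = 2*0 = 0)
F(k) = 0
(32 + F(1))*(-39) = (32 + 0)*(-39) = 32*(-39) = -1248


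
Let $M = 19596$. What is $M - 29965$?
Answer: $-10369$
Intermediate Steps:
$M - 29965 = 19596 - 29965 = -10369$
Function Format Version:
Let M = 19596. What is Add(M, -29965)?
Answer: -10369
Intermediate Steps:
Add(M, -29965) = Add(19596, -29965) = -10369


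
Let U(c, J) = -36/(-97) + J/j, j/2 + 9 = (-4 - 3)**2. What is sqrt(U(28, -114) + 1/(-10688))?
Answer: I*sqrt(442507192055)/647960 ≈ 1.0266*I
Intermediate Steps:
j = 80 (j = -18 + 2*(-4 - 3)**2 = -18 + 2*(-7)**2 = -18 + 2*49 = -18 + 98 = 80)
U(c, J) = 36/97 + J/80 (U(c, J) = -36/(-97) + J/80 = -36*(-1/97) + J*(1/80) = 36/97 + J/80)
sqrt(U(28, -114) + 1/(-10688)) = sqrt((36/97 + (1/80)*(-114)) + 1/(-10688)) = sqrt((36/97 - 57/40) - 1/10688) = sqrt(-4089/3880 - 1/10688) = sqrt(-5463389/5183680) = I*sqrt(442507192055)/647960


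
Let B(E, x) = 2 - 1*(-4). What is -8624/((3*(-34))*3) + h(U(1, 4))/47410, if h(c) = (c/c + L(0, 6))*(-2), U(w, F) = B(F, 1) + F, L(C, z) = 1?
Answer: 102215654/3626865 ≈ 28.183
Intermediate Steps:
B(E, x) = 6 (B(E, x) = 2 + 4 = 6)
U(w, F) = 6 + F
h(c) = -4 (h(c) = (c/c + 1)*(-2) = (1 + 1)*(-2) = 2*(-2) = -4)
-8624/((3*(-34))*3) + h(U(1, 4))/47410 = -8624/((3*(-34))*3) - 4/47410 = -8624/((-102*3)) - 4*1/47410 = -8624/(-306) - 2/23705 = -8624*(-1/306) - 2/23705 = 4312/153 - 2/23705 = 102215654/3626865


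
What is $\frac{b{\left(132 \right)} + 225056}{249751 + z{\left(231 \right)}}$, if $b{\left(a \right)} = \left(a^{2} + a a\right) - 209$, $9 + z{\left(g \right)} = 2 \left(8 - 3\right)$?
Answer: $\frac{259695}{249752} \approx 1.0398$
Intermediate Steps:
$z{\left(g \right)} = 1$ ($z{\left(g \right)} = -9 + 2 \left(8 - 3\right) = -9 + 2 \cdot 5 = -9 + 10 = 1$)
$b{\left(a \right)} = -209 + 2 a^{2}$ ($b{\left(a \right)} = \left(a^{2} + a^{2}\right) - 209 = 2 a^{2} - 209 = -209 + 2 a^{2}$)
$\frac{b{\left(132 \right)} + 225056}{249751 + z{\left(231 \right)}} = \frac{\left(-209 + 2 \cdot 132^{2}\right) + 225056}{249751 + 1} = \frac{\left(-209 + 2 \cdot 17424\right) + 225056}{249752} = \left(\left(-209 + 34848\right) + 225056\right) \frac{1}{249752} = \left(34639 + 225056\right) \frac{1}{249752} = 259695 \cdot \frac{1}{249752} = \frac{259695}{249752}$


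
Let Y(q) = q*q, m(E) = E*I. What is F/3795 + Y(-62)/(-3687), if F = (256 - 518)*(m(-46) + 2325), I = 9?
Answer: -620200838/4664055 ≈ -132.97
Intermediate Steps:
m(E) = 9*E (m(E) = E*9 = 9*E)
F = -500682 (F = (256 - 518)*(9*(-46) + 2325) = -262*(-414 + 2325) = -262*1911 = -500682)
Y(q) = q²
F/3795 + Y(-62)/(-3687) = -500682/3795 + (-62)²/(-3687) = -500682*1/3795 + 3844*(-1/3687) = -166894/1265 - 3844/3687 = -620200838/4664055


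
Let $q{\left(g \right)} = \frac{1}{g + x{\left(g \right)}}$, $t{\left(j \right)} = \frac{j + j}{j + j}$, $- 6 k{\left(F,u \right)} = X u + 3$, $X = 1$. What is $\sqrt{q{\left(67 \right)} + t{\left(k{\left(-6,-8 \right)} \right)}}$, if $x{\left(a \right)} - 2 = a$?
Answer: $\frac{\sqrt{4658}}{68} \approx 1.0037$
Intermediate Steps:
$x{\left(a \right)} = 2 + a$
$k{\left(F,u \right)} = - \frac{1}{2} - \frac{u}{6}$ ($k{\left(F,u \right)} = - \frac{1 u + 3}{6} = - \frac{u + 3}{6} = - \frac{3 + u}{6} = - \frac{1}{2} - \frac{u}{6}$)
$t{\left(j \right)} = 1$ ($t{\left(j \right)} = \frac{2 j}{2 j} = 2 j \frac{1}{2 j} = 1$)
$q{\left(g \right)} = \frac{1}{2 + 2 g}$ ($q{\left(g \right)} = \frac{1}{g + \left(2 + g\right)} = \frac{1}{2 + 2 g}$)
$\sqrt{q{\left(67 \right)} + t{\left(k{\left(-6,-8 \right)} \right)}} = \sqrt{\frac{1}{2 \left(1 + 67\right)} + 1} = \sqrt{\frac{1}{2 \cdot 68} + 1} = \sqrt{\frac{1}{2} \cdot \frac{1}{68} + 1} = \sqrt{\frac{1}{136} + 1} = \sqrt{\frac{137}{136}} = \frac{\sqrt{4658}}{68}$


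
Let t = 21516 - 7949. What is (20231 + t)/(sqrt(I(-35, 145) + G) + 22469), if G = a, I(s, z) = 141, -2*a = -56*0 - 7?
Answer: 1518814524/1009711633 - 574566*sqrt(2)/1009711633 ≈ 1.5034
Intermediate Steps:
a = 7/2 (a = -(-56*0 - 7)/2 = -(0 - 7)/2 = -1/2*(-7) = 7/2 ≈ 3.5000)
G = 7/2 ≈ 3.5000
t = 13567
(20231 + t)/(sqrt(I(-35, 145) + G) + 22469) = (20231 + 13567)/(sqrt(141 + 7/2) + 22469) = 33798/(sqrt(289/2) + 22469) = 33798/(17*sqrt(2)/2 + 22469) = 33798/(22469 + 17*sqrt(2)/2)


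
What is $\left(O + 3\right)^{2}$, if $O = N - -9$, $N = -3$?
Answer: $81$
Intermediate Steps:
$O = 6$ ($O = -3 - -9 = -3 + 9 = 6$)
$\left(O + 3\right)^{2} = \left(6 + 3\right)^{2} = 9^{2} = 81$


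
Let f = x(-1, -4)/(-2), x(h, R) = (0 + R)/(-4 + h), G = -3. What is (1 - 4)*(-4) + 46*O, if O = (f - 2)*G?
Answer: 1716/5 ≈ 343.20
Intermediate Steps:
x(h, R) = R/(-4 + h)
f = -2/5 (f = -4/(-4 - 1)/(-2) = -4/(-5)*(-1/2) = -4*(-1/5)*(-1/2) = (4/5)*(-1/2) = -2/5 ≈ -0.40000)
O = 36/5 (O = (-2/5 - 2)*(-3) = -12/5*(-3) = 36/5 ≈ 7.2000)
(1 - 4)*(-4) + 46*O = (1 - 4)*(-4) + 46*(36/5) = -3*(-4) + 1656/5 = 12 + 1656/5 = 1716/5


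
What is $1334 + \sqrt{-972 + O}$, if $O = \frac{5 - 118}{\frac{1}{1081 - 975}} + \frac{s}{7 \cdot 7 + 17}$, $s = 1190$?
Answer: $1334 + \frac{i \sqrt{14082915}}{33} \approx 1334.0 + 113.72 i$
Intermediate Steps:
$O = - \frac{394679}{33}$ ($O = \frac{5 - 118}{\frac{1}{1081 - 975}} + \frac{1190}{7 \cdot 7 + 17} = - \frac{113}{\frac{1}{106}} + \frac{1190}{49 + 17} = - 113 \frac{1}{\frac{1}{106}} + \frac{1190}{66} = \left(-113\right) 106 + 1190 \cdot \frac{1}{66} = -11978 + \frac{595}{33} = - \frac{394679}{33} \approx -11960.0$)
$1334 + \sqrt{-972 + O} = 1334 + \sqrt{-972 - \frac{394679}{33}} = 1334 + \sqrt{- \frac{426755}{33}} = 1334 + \frac{i \sqrt{14082915}}{33}$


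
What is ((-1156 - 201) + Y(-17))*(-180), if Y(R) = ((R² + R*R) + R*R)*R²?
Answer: -44857080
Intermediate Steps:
Y(R) = 3*R⁴ (Y(R) = ((R² + R²) + R²)*R² = (2*R² + R²)*R² = (3*R²)*R² = 3*R⁴)
((-1156 - 201) + Y(-17))*(-180) = ((-1156 - 201) + 3*(-17)⁴)*(-180) = (-1357 + 3*83521)*(-180) = (-1357 + 250563)*(-180) = 249206*(-180) = -44857080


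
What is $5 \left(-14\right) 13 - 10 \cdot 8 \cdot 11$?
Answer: $-1790$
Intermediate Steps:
$5 \left(-14\right) 13 - 10 \cdot 8 \cdot 11 = \left(-70\right) 13 - 80 \cdot 11 = -910 - 880 = -1790$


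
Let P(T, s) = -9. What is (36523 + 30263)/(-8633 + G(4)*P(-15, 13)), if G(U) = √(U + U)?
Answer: -576563538/74528041 + 1202148*√2/74528041 ≈ -7.7134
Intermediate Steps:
G(U) = √2*√U (G(U) = √(2*U) = √2*√U)
(36523 + 30263)/(-8633 + G(4)*P(-15, 13)) = (36523 + 30263)/(-8633 + (√2*√4)*(-9)) = 66786/(-8633 + (√2*2)*(-9)) = 66786/(-8633 + (2*√2)*(-9)) = 66786/(-8633 - 18*√2)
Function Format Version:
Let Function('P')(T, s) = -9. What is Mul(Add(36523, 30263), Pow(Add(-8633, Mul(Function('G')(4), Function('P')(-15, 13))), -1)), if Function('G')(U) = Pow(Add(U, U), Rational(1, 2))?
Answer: Add(Rational(-576563538, 74528041), Mul(Rational(1202148, 74528041), Pow(2, Rational(1, 2)))) ≈ -7.7134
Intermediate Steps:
Function('G')(U) = Mul(Pow(2, Rational(1, 2)), Pow(U, Rational(1, 2))) (Function('G')(U) = Pow(Mul(2, U), Rational(1, 2)) = Mul(Pow(2, Rational(1, 2)), Pow(U, Rational(1, 2))))
Mul(Add(36523, 30263), Pow(Add(-8633, Mul(Function('G')(4), Function('P')(-15, 13))), -1)) = Mul(Add(36523, 30263), Pow(Add(-8633, Mul(Mul(Pow(2, Rational(1, 2)), Pow(4, Rational(1, 2))), -9)), -1)) = Mul(66786, Pow(Add(-8633, Mul(Mul(Pow(2, Rational(1, 2)), 2), -9)), -1)) = Mul(66786, Pow(Add(-8633, Mul(Mul(2, Pow(2, Rational(1, 2))), -9)), -1)) = Mul(66786, Pow(Add(-8633, Mul(-18, Pow(2, Rational(1, 2)))), -1))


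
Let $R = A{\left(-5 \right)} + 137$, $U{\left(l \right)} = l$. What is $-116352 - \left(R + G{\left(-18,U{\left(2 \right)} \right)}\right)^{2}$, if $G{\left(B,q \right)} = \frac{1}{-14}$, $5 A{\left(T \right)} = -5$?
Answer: $- \frac{26426401}{196} \approx -1.3483 \cdot 10^{5}$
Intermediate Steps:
$A{\left(T \right)} = -1$ ($A{\left(T \right)} = \frac{1}{5} \left(-5\right) = -1$)
$G{\left(B,q \right)} = - \frac{1}{14}$
$R = 136$ ($R = -1 + 137 = 136$)
$-116352 - \left(R + G{\left(-18,U{\left(2 \right)} \right)}\right)^{2} = -116352 - \left(136 - \frac{1}{14}\right)^{2} = -116352 - \left(\frac{1903}{14}\right)^{2} = -116352 - \frac{3621409}{196} = - \frac{26426401}{196}$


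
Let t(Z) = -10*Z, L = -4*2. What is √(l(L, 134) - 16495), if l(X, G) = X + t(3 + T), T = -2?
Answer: 7*I*√337 ≈ 128.5*I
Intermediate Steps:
L = -8
l(X, G) = -10 + X (l(X, G) = X - 10*(3 - 2) = X - 10*1 = X - 10 = -10 + X)
√(l(L, 134) - 16495) = √((-10 - 8) - 16495) = √(-18 - 16495) = √(-16513) = 7*I*√337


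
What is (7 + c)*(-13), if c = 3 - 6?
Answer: -52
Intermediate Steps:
c = -3
(7 + c)*(-13) = (7 - 3)*(-13) = 4*(-13) = -52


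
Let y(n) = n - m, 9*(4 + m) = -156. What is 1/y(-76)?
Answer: -3/164 ≈ -0.018293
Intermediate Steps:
m = -64/3 (m = -4 + (⅑)*(-156) = -4 - 52/3 = -64/3 ≈ -21.333)
y(n) = 64/3 + n (y(n) = n - 1*(-64/3) = n + 64/3 = 64/3 + n)
1/y(-76) = 1/(64/3 - 76) = 1/(-164/3) = -3/164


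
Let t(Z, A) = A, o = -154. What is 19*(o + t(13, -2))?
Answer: -2964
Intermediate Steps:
19*(o + t(13, -2)) = 19*(-154 - 2) = 19*(-156) = -2964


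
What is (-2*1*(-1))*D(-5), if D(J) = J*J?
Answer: 50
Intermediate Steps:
D(J) = J²
(-2*1*(-1))*D(-5) = (-2*1*(-1))*(-5)² = -2*(-1)*25 = 2*25 = 50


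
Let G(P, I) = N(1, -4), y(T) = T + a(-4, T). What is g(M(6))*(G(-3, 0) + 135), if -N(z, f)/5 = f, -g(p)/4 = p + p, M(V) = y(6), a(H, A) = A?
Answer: -14880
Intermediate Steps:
y(T) = 2*T (y(T) = T + T = 2*T)
M(V) = 12 (M(V) = 2*6 = 12)
g(p) = -8*p (g(p) = -4*(p + p) = -8*p)
N(z, f) = -5*f
G(P, I) = 20 (G(P, I) = -5*(-4) = 20)
g(M(6))*(G(-3, 0) + 135) = (-8*12)*(20 + 135) = -96*155 = -14880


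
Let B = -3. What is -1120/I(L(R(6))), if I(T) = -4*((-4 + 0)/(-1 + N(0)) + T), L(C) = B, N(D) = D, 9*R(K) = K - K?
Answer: 280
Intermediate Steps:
R(K) = 0 (R(K) = (K - K)/9 = (⅑)*0 = 0)
L(C) = -3
I(T) = -16 - 4*T (I(T) = -4*((-4 + 0)/(-1 + 0) + T) = -4*(-4/(-1) + T) = -4*(-4*(-1) + T) = -4*(4 + T) = -16 - 4*T)
-1120/I(L(R(6))) = -1120/(-16 - 4*(-3)) = -1120/(-16 + 12) = -1120/(-4) = -1120*(-¼) = 280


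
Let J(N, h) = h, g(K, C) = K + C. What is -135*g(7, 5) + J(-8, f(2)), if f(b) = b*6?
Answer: -1608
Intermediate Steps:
g(K, C) = C + K
f(b) = 6*b
-135*g(7, 5) + J(-8, f(2)) = -135*(5 + 7) + 6*2 = -135*12 + 12 = -1620 + 12 = -1608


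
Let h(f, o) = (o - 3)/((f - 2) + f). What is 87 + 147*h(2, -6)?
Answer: -1149/2 ≈ -574.50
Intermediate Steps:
h(f, o) = (-3 + o)/(-2 + 2*f) (h(f, o) = (-3 + o)/((-2 + f) + f) = (-3 + o)/(-2 + 2*f))
87 + 147*h(2, -6) = 87 + 147*((-3 - 6)/(2*(-1 + 2))) = 87 + 147*((1/2)*(-9)/1) = 87 + 147*((1/2)*1*(-9)) = 87 + 147*(-9/2) = 87 - 1323/2 = -1149/2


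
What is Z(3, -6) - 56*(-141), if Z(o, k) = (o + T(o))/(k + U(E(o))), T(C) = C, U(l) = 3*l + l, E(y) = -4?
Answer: 86853/11 ≈ 7895.7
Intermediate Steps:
U(l) = 4*l
Z(o, k) = 2*o/(-16 + k) (Z(o, k) = (o + o)/(k + 4*(-4)) = (2*o)/(k - 16) = (2*o)/(-16 + k) = 2*o/(-16 + k))
Z(3, -6) - 56*(-141) = 2*3/(-16 - 6) - 56*(-141) = 2*3/(-22) + 7896 = 2*3*(-1/22) + 7896 = -3/11 + 7896 = 86853/11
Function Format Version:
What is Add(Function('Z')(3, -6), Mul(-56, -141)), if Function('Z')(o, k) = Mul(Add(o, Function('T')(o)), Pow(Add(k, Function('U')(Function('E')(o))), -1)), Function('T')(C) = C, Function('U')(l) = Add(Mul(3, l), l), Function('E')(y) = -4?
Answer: Rational(86853, 11) ≈ 7895.7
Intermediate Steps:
Function('U')(l) = Mul(4, l)
Function('Z')(o, k) = Mul(2, o, Pow(Add(-16, k), -1)) (Function('Z')(o, k) = Mul(Add(o, o), Pow(Add(k, Mul(4, -4)), -1)) = Mul(Mul(2, o), Pow(Add(k, -16), -1)) = Mul(Mul(2, o), Pow(Add(-16, k), -1)) = Mul(2, o, Pow(Add(-16, k), -1)))
Add(Function('Z')(3, -6), Mul(-56, -141)) = Add(Mul(2, 3, Pow(Add(-16, -6), -1)), Mul(-56, -141)) = Add(Mul(2, 3, Pow(-22, -1)), 7896) = Add(Mul(2, 3, Rational(-1, 22)), 7896) = Add(Rational(-3, 11), 7896) = Rational(86853, 11)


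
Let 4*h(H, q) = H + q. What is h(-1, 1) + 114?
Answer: 114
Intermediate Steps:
h(H, q) = H/4 + q/4 (h(H, q) = (H + q)/4 = H/4 + q/4)
h(-1, 1) + 114 = ((¼)*(-1) + (¼)*1) + 114 = (-¼ + ¼) + 114 = 0 + 114 = 114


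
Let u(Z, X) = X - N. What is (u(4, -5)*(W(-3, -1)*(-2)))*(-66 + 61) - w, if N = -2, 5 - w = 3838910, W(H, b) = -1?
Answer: 3838935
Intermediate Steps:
w = -3838905 (w = 5 - 1*3838910 = 5 - 3838910 = -3838905)
u(Z, X) = 2 + X (u(Z, X) = X - 1*(-2) = X + 2 = 2 + X)
(u(4, -5)*(W(-3, -1)*(-2)))*(-66 + 61) - w = ((2 - 5)*(-1*(-2)))*(-66 + 61) - 1*(-3838905) = -3*2*(-5) + 3838905 = -6*(-5) + 3838905 = 30 + 3838905 = 3838935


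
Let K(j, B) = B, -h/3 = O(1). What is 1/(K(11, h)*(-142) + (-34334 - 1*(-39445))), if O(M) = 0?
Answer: 1/5111 ≈ 0.00019566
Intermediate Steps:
h = 0 (h = -3*0 = 0)
1/(K(11, h)*(-142) + (-34334 - 1*(-39445))) = 1/(0*(-142) + (-34334 - 1*(-39445))) = 1/(0 + (-34334 + 39445)) = 1/(0 + 5111) = 1/5111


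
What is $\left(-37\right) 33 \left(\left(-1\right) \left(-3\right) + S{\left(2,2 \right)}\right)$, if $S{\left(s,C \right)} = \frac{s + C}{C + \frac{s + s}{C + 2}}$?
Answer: $-5291$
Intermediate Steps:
$S{\left(s,C \right)} = \frac{C + s}{C + \frac{2 s}{2 + C}}$
$\left(-37\right) 33 \left(\left(-1\right) \left(-3\right) + S{\left(2,2 \right)}\right) = \left(-37\right) 33 \left(\left(-1\right) \left(-3\right) + \frac{2^{2} + 2 \cdot 2 + 2 \cdot 2 + 2 \cdot 2}{2^{2} + 2 \cdot 2 + 2 \cdot 2}\right) = - 1221 \left(3 + \frac{4 + 4 + 4 + 4}{4 + 4 + 4}\right) = - 1221 \left(3 + \frac{1}{12} \cdot 16\right) = - 1221 \left(3 + \frac{4}{3}\right) = \left(-1221\right) \frac{13}{3} = -5291$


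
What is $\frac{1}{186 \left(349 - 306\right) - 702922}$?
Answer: $- \frac{1}{694924} \approx -1.439 \cdot 10^{-6}$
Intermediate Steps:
$\frac{1}{186 \left(349 - 306\right) - 702922} = \frac{1}{186 \cdot 43 - 702922} = \frac{1}{7998 - 702922} = \frac{1}{-694924} = - \frac{1}{694924}$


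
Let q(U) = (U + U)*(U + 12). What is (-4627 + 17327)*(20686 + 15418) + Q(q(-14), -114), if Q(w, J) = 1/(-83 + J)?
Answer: 90328597599/197 ≈ 4.5852e+8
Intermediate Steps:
q(U) = 2*U*(12 + U) (q(U) = (2*U)*(12 + U) = 2*U*(12 + U))
(-4627 + 17327)*(20686 + 15418) + Q(q(-14), -114) = (-4627 + 17327)*(20686 + 15418) + 1/(-83 - 114) = 12700*36104 + 1/(-197) = 458520800 - 1/197 = 90328597599/197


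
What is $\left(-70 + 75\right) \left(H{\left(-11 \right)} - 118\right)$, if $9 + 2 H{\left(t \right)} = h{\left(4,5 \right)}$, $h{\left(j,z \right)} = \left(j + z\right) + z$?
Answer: $- \frac{1155}{2} \approx -577.5$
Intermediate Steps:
$h{\left(j,z \right)} = j + 2 z$
$H{\left(t \right)} = \frac{5}{2}$ ($H{\left(t \right)} = - \frac{9}{2} + \frac{4 + 2 \cdot 5}{2} = - \frac{9}{2} + \frac{4 + 10}{2} = - \frac{9}{2} + \frac{1}{2} \cdot 14 = - \frac{9}{2} + 7 = \frac{5}{2}$)
$\left(-70 + 75\right) \left(H{\left(-11 \right)} - 118\right) = \left(-70 + 75\right) \left(\frac{5}{2} - 118\right) = 5 \left(- \frac{231}{2}\right) = - \frac{1155}{2}$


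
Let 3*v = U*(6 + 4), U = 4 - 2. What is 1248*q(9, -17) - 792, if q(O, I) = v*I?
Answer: -142232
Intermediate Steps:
U = 2
v = 20/3 (v = (2*(6 + 4))/3 = (2*10)/3 = (⅓)*20 = 20/3 ≈ 6.6667)
q(O, I) = 20*I/3
1248*q(9, -17) - 792 = 1248*((20/3)*(-17)) - 792 = 1248*(-340/3) - 792 = -141440 - 792 = -142232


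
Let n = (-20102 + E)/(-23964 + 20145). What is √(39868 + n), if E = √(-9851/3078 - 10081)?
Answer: √(20935512759096 - 402*I*√1179488422)/22914 ≈ 199.68 - 6.5842e-5*I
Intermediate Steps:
E = I*√1179488422/342 (E = √(-9851*1/3078 - 10081) = √(-9851/3078 - 10081) = √(-31039169/3078) = I*√1179488422/342 ≈ 100.42*I)
n = 1058/201 - I*√1179488422/1306098 (n = (-20102 + I*√1179488422/342)/(-23964 + 20145) = (-20102 + I*√1179488422/342)/(-3819) = (-20102 + I*√1179488422/342)*(-1/3819) = 1058/201 - I*√1179488422/1306098 ≈ 5.2637 - 0.026295*I)
√(39868 + n) = √(39868 + (1058/201 - I*√1179488422/1306098)) = √(8014526/201 - I*√1179488422/1306098)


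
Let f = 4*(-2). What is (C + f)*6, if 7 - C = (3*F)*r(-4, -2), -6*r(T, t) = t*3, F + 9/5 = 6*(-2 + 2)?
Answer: 132/5 ≈ 26.400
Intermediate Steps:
F = -9/5 (F = -9/5 + 6*(-2 + 2) = -9/5 + 6*0 = -9/5 + 0 = -9/5 ≈ -1.8000)
r(T, t) = -t/2 (r(T, t) = -t*3/6 = -t/2)
f = -8
C = 62/5 (C = 7 - 3*(-9/5)*(-1/2*(-2)) = 7 - (-27)/5 = 7 - 1*(-27/5) = 7 + 27/5 = 62/5 ≈ 12.400)
(C + f)*6 = (62/5 - 8)*6 = (22/5)*6 = 132/5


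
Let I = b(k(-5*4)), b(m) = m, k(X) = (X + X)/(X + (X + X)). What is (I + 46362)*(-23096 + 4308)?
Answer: -2613185344/3 ≈ -8.7106e+8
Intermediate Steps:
k(X) = 2/3 (k(X) = (2*X)/(X + 2*X) = (2*X)/((3*X)) = (2*X)*(1/(3*X)) = 2/3)
I = 2/3 ≈ 0.66667
(I + 46362)*(-23096 + 4308) = (2/3 + 46362)*(-23096 + 4308) = (139088/3)*(-18788) = -2613185344/3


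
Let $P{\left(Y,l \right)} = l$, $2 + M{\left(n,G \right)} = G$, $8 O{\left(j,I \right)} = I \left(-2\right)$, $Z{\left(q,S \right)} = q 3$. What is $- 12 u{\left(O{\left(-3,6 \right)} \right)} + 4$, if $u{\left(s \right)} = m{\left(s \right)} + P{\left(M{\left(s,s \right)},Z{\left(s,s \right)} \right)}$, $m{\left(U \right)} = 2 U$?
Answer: $94$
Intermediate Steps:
$Z{\left(q,S \right)} = 3 q$
$O{\left(j,I \right)} = - \frac{I}{4}$ ($O{\left(j,I \right)} = \frac{I \left(-2\right)}{8} = \frac{\left(-2\right) I}{8} = - \frac{I}{4}$)
$M{\left(n,G \right)} = -2 + G$
$u{\left(s \right)} = 5 s$ ($u{\left(s \right)} = 2 s + 3 s = 5 s$)
$- 12 u{\left(O{\left(-3,6 \right)} \right)} + 4 = - 12 \cdot 5 \left(\left(- \frac{1}{4}\right) 6\right) + 4 = - 12 \cdot 5 \left(- \frac{3}{2}\right) + 4 = \left(-12\right) \left(- \frac{15}{2}\right) + 4 = 90 + 4 = 94$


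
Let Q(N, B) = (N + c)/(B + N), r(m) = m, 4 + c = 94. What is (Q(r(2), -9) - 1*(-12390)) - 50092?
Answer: -264006/7 ≈ -37715.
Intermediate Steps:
c = 90 (c = -4 + 94 = 90)
Q(N, B) = (90 + N)/(B + N) (Q(N, B) = (N + 90)/(B + N) = (90 + N)/(B + N))
(Q(r(2), -9) - 1*(-12390)) - 50092 = ((90 + 2)/(-9 + 2) - 1*(-12390)) - 50092 = (92/(-7) + 12390) - 50092 = (-⅐*92 + 12390) - 50092 = (-92/7 + 12390) - 50092 = 86638/7 - 50092 = -264006/7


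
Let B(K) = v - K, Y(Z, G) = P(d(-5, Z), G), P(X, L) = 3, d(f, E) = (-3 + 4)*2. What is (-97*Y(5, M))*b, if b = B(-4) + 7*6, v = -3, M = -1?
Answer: -12513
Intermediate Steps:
d(f, E) = 2 (d(f, E) = 1*2 = 2)
Y(Z, G) = 3
B(K) = -3 - K
b = 43 (b = (-3 - 1*(-4)) + 7*6 = (-3 + 4) + 42 = 1 + 42 = 43)
(-97*Y(5, M))*b = -97*3*43 = -291*43 = -12513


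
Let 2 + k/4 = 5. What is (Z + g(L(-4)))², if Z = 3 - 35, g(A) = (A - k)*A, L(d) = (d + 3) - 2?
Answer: 169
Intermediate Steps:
k = 12 (k = -8 + 4*5 = -8 + 20 = 12)
L(d) = 1 + d (L(d) = (3 + d) - 2 = 1 + d)
g(A) = A*(-12 + A) (g(A) = (A - 1*12)*A = (A - 12)*A = (-12 + A)*A = A*(-12 + A))
Z = -32
(Z + g(L(-4)))² = (-32 + (1 - 4)*(-12 + (1 - 4)))² = (-32 - 3*(-12 - 3))² = (-32 - 3*(-15))² = (-32 + 45)² = 13² = 169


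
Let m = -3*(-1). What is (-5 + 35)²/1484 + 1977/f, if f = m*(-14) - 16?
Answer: -720417/21518 ≈ -33.480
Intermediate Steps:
m = 3
f = -58 (f = 3*(-14) - 16 = -42 - 16 = -58)
(-5 + 35)²/1484 + 1977/f = (-5 + 35)²/1484 + 1977/(-58) = 30²*(1/1484) + 1977*(-1/58) = 900*(1/1484) - 1977/58 = 225/371 - 1977/58 = -720417/21518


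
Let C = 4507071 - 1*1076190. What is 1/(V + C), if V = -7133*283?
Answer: 1/1412242 ≈ 7.0809e-7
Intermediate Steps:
V = -2018639
C = 3430881 (C = 4507071 - 1076190 = 3430881)
1/(V + C) = 1/(-2018639 + 3430881) = 1/1412242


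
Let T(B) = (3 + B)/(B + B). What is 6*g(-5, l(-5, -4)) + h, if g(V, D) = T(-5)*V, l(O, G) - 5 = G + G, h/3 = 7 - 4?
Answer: 3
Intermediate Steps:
T(B) = (3 + B)/(2*B) (T(B) = (3 + B)/((2*B)) = (3 + B)*(1/(2*B)) = (3 + B)/(2*B))
h = 9 (h = 3*(7 - 4) = 3*3 = 9)
l(O, G) = 5 + 2*G (l(O, G) = 5 + (G + G) = 5 + 2*G)
g(V, D) = V/5 (g(V, D) = ((½)*(3 - 5)/(-5))*V = ((½)*(-⅕)*(-2))*V = V/5)
6*g(-5, l(-5, -4)) + h = 6*((⅕)*(-5)) + 9 = 6*(-1) + 9 = -6 + 9 = 3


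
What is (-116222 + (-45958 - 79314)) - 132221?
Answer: -373715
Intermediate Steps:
(-116222 + (-45958 - 79314)) - 132221 = (-116222 - 125272) - 132221 = -241494 - 132221 = -373715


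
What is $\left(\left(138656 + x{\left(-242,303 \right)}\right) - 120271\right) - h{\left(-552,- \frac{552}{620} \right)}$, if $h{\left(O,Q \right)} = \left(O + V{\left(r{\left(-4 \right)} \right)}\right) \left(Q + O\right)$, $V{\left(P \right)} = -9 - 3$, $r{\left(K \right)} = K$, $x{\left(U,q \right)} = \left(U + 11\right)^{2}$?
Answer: $- \frac{37213042}{155} \approx -2.4008 \cdot 10^{5}$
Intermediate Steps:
$x{\left(U,q \right)} = \left(11 + U\right)^{2}$
$V{\left(P \right)} = -12$ ($V{\left(P \right)} = -9 - 3 = -12$)
$h{\left(O,Q \right)} = \left(-12 + O\right) \left(O + Q\right)$ ($h{\left(O,Q \right)} = \left(O - 12\right) \left(Q + O\right) = \left(-12 + O\right) \left(O + Q\right)$)
$\left(\left(138656 + x{\left(-242,303 \right)}\right) - 120271\right) - h{\left(-552,- \frac{552}{620} \right)} = \left(\left(138656 + \left(11 - 242\right)^{2}\right) - 120271\right) - \left(\left(-552\right)^{2} - -6624 - 12 \left(- \frac{552}{620}\right) - 552 \left(- \frac{552}{620}\right)\right) = \left(\left(138656 + \left(-231\right)^{2}\right) - 120271\right) - \left(304704 + 6624 - 12 \left(\left(-552\right) \frac{1}{620}\right) - 552 \left(\left(-552\right) \frac{1}{620}\right)\right) = \left(\left(138656 + 53361\right) - 120271\right) - \left(304704 + 6624 - - \frac{1656}{155} - - \frac{76176}{155}\right) = \left(192017 - 120271\right) - \left(304704 + 6624 + \frac{1656}{155} + \frac{76176}{155}\right) = 71746 - \frac{48333672}{155} = - \frac{37213042}{155}$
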